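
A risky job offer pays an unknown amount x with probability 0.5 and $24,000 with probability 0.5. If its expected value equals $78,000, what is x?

x = $132,000

0.5·x + 0.5·24000 = 78000
0.5·x = 78000 − 12000 = 66000
x = 66000 / 0.5 = 132000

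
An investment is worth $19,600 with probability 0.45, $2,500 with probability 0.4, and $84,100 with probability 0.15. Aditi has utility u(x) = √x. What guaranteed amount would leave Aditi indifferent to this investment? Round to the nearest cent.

$16,002.25

E[u] = 0.45·√19600 + 0.4·√2500 + 0.15·√84100 = 0.45·140 + 0.4·50 + 0.15·290 = 126.5
CE = (126.5)² = 16002.25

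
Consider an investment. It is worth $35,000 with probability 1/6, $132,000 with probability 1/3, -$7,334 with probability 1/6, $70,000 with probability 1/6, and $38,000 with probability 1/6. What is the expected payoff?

EV = 1/6 × 35000 + 1/3 × 132000 + 1/6 × (-7334) + 1/6 × 70000 + 1/6 × 38000 = 5833.3333 + 44000 − 1222.3333 + 11666.6667 + 6333.3333 = 66611

$66,611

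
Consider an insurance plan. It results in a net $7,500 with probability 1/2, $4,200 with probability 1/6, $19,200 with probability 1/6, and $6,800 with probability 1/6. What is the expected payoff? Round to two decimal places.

$8,783.33

EV = 1/2 × 7500 + 1/6 × 4200 + 1/6 × 19200 + 1/6 × 6800 = 3750 + 700 + 3200 + 1133.3333 = 8783.3333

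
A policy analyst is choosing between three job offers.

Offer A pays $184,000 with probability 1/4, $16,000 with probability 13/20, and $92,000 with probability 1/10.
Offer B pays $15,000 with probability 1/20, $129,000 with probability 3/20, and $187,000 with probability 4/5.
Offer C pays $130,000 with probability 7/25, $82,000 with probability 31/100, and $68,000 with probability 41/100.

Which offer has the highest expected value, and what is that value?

Offer A = 1/4 × 184000 + 13/20 × 16000 + 1/10 × 92000 = 46000 + 10400 + 9200 = 65600
Offer B = 1/20 × 15000 + 3/20 × 129000 + 4/5 × 187000 = 750 + 19350 + 149600 = 169700
Offer C = 7/25 × 130000 + 31/100 × 82000 + 41/100 × 68000 = 36400 + 25420 + 27880 = 89700

Offer B ($169,700)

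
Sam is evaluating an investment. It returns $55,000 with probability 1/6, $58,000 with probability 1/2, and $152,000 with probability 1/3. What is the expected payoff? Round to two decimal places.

EV = 1/6 × 55000 + 1/2 × 58000 + 1/3 × 152000 = 9166.6667 + 29000 + 50666.6667 = 88833.3333

$88,833.33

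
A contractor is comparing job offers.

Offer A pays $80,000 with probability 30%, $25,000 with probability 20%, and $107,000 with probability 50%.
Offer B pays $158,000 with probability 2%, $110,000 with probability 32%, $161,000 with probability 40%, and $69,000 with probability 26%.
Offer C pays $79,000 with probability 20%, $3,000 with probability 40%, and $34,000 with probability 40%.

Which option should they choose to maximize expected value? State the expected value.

Offer A = 0.3 × 80000 + 0.2 × 25000 + 0.5 × 107000 = 24000 + 5000 + 53500 = 82500
Offer B = 0.02 × 158000 + 0.32 × 110000 + 0.4 × 161000 + 0.26 × 69000 = 3160 + 35200 + 64400 + 17940 = 120700
Offer C = 0.2 × 79000 + 0.4 × 3000 + 0.4 × 34000 = 15800 + 1200 + 13600 = 30600

Offer B ($120,700)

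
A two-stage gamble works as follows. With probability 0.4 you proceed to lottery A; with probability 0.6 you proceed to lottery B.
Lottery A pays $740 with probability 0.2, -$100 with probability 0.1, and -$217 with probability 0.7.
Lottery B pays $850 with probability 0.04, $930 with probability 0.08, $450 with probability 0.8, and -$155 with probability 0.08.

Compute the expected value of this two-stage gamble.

EV(A) = 0.2 × 740 + 0.1 × (-100) + 0.7 × (-217) = 148 − 10 − 151.9 = -13.9
EV(B) = 0.04 × 850 + 0.08 × 930 + 0.8 × 450 + 0.08 × (-155) = 34 + 74.4 + 360 − 12.4 = 456
Overall = 0.4 × (-13.9) + 0.6 × 456 = -5.56 + 273.6 = 268.04

$268.04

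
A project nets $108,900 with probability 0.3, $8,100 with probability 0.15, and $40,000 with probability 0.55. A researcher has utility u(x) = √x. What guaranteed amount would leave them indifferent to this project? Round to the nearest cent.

E[u] = 0.3·√108900 + 0.15·√8100 + 0.55·√40000 = 0.3·330 + 0.15·90 + 0.55·200 = 222.5
CE = (222.5)² = 49506.25

$49,506.25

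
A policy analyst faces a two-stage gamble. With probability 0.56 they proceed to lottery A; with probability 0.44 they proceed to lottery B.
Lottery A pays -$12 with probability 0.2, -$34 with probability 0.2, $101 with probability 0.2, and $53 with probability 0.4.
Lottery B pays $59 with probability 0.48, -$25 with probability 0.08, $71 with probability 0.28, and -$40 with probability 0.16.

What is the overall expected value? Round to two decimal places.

$35.54

EV(A) = 0.2 × (-12) + 0.2 × (-34) + 0.2 × 101 + 0.4 × 53 = -2.4 − 6.8 + 20.2 + 21.2 = 32.2
EV(B) = 0.48 × 59 + 0.08 × (-25) + 0.28 × 71 + 0.16 × (-40) = 28.32 − 2 + 19.88 − 6.4 = 39.8
Overall = 0.56 × 32.2 + 0.44 × 39.8 = 18.032 + 17.512 = 35.544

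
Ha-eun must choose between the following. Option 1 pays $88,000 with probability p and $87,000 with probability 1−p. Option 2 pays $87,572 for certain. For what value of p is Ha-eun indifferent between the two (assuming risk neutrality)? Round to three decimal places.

p = 0.572

p·88000 + (1−p)·87000 = 87572
1000p + 87000 = 87572
p = (87572 − 87000) / 1000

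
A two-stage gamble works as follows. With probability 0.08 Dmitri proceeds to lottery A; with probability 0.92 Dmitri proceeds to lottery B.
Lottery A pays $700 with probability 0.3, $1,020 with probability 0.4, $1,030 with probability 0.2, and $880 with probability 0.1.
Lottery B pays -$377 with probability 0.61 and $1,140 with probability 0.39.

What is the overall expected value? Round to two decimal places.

EV(A) = 0.3 × 700 + 0.4 × 1020 + 0.2 × 1030 + 0.1 × 880 = 210 + 408 + 206 + 88 = 912
EV(B) = 0.61 × (-377) + 0.39 × 1140 = -229.97 + 444.6 = 214.63
Overall = 0.08 × 912 + 0.92 × 214.63 = 72.96 + 197.4596 = 270.4196

$270.42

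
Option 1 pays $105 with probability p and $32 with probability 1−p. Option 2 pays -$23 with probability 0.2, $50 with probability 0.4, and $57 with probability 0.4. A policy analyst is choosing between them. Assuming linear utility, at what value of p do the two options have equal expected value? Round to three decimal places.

p = 0.085

EV(Option 2) = 0.2 × (-23) + 0.4 × 50 + 0.4 × 57 = -4.6 + 20 + 22.8 = 38.2
p·105 + (1−p)·32 = 38.2
73p + 32 = 38.2
p = (38.2 − 32) / 73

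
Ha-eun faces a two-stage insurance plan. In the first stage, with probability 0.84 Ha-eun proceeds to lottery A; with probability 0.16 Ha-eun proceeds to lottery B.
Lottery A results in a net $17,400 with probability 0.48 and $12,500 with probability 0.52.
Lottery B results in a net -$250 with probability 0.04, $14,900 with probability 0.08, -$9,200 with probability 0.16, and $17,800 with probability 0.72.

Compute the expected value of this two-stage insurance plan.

EV(A) = 0.48 × 17400 + 0.52 × 12500 = 8352 + 6500 = 14852
EV(B) = 0.04 × (-250) + 0.08 × 14900 + 0.16 × (-9200) + 0.72 × 17800 = -10 + 1192 − 1472 + 12816 = 12526
Overall = 0.84 × 14852 + 0.16 × 12526 = 12475.68 + 2004.16 = 14479.84

$14,479.84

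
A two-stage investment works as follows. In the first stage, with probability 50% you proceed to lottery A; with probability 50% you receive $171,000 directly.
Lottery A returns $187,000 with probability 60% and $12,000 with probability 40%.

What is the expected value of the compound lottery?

EV(A) = 0.6 × 187000 + 0.4 × 12000 = 112200 + 4800 = 117000
Branch B: 171000 (certain)
Overall = 0.5 × 117000 + 0.5 × 171000 = 58500 + 85500 = 144000

$144,000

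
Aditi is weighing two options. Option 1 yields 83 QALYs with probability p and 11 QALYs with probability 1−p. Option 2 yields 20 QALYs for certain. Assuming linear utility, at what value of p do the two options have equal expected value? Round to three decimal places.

p·83 + (1−p)·11 = 20
72p + 11 = 20
p = (20 − 11) / 72

p = 0.125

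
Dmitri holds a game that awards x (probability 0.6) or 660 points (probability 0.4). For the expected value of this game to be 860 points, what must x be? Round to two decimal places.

0.6·x + 0.4·660 = 860
0.6·x = 860 − 264 = 596
x = 596 / 0.6 = 993.3333

x = 993.33 points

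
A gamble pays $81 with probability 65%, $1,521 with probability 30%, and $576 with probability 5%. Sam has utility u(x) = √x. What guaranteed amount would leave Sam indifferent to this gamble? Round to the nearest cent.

E[u] = 0.65·√81 + 0.3·√1521 + 0.05·√576 = 0.65·9 + 0.3·39 + 0.05·24 = 18.75
CE = (18.75)² = 351.5625

$351.56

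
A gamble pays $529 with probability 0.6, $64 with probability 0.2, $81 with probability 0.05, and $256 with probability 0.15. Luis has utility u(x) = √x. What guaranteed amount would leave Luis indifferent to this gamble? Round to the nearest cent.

$333.06

E[u] = 0.6·√529 + 0.2·√64 + 0.05·√81 + 0.15·√256 = 0.6·23 + 0.2·8 + 0.05·9 + 0.15·16 = 18.25
CE = (18.25)² = 333.0625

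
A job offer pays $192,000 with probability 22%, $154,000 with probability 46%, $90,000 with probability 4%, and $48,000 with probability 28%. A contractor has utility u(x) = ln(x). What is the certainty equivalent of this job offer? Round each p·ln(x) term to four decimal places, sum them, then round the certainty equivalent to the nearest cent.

E[u] = 0.22·ln(192000) + 0.46·ln(154000) + 0.04·ln(90000) + 0.28·ln(48000) = 2.6764 + 5.4946 + 0.4563 + 3.0181 = 11.6454
CE = e^11.6454 ≈ 114164.99

$114,164.99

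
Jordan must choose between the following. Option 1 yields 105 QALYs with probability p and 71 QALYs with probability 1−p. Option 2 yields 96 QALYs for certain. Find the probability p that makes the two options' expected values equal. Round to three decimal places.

p·105 + (1−p)·71 = 96
34p + 71 = 96
p = (96 − 71) / 34

p = 0.735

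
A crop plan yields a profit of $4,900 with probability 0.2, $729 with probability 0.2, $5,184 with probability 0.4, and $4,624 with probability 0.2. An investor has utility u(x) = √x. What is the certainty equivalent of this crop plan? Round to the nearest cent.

E[u] = 0.2·√4900 + 0.2·√729 + 0.4·√5184 + 0.2·√4624 = 0.2·70 + 0.2·27 + 0.4·72 + 0.2·68 = 61.8
CE = (61.8)² = 3819.24

$3,819.24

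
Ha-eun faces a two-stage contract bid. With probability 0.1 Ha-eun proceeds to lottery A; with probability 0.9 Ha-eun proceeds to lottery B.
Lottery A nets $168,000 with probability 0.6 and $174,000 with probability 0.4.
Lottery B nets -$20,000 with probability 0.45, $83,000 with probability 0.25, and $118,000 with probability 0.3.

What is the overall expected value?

$59,475

EV(A) = 0.6 × 168000 + 0.4 × 174000 = 100800 + 69600 = 170400
EV(B) = 0.45 × (-20000) + 0.25 × 83000 + 0.3 × 118000 = -9000 + 20750 + 35400 = 47150
Overall = 0.1 × 170400 + 0.9 × 47150 = 17040 + 42435 = 59475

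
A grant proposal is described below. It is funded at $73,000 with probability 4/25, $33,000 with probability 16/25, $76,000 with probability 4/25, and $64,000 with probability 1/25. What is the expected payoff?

$47,520

EV = 4/25 × 73000 + 16/25 × 33000 + 4/25 × 76000 + 1/25 × 64000 = 11680 + 21120 + 12160 + 2560 = 47520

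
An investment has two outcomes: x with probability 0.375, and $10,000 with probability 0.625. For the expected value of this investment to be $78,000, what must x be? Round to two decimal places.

0.375·x + 0.625·10000 = 78000
0.375·x = 78000 − 6250 = 71750
x = 71750 / 0.375 = 191333.3333

x = $191,333.33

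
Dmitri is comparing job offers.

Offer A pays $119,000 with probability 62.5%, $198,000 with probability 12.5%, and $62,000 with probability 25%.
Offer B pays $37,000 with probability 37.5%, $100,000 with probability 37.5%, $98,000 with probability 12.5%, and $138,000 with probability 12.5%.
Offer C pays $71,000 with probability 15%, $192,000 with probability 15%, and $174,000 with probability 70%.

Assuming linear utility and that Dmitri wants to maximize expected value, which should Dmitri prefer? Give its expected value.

Offer A = 0.625 × 119000 + 0.125 × 198000 + 0.25 × 62000 = 74375 + 24750 + 15500 = 114625
Offer B = 0.375 × 37000 + 0.375 × 100000 + 0.125 × 98000 + 0.125 × 138000 = 13875 + 37500 + 12250 + 17250 = 80875
Offer C = 0.15 × 71000 + 0.15 × 192000 + 0.7 × 174000 = 10650 + 28800 + 121800 = 161250

Offer C ($161,250)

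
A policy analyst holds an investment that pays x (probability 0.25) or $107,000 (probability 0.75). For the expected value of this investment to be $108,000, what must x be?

0.25·x + 0.75·107000 = 108000
0.25·x = 108000 − 80250 = 27750
x = 27750 / 0.25 = 111000

x = $111,000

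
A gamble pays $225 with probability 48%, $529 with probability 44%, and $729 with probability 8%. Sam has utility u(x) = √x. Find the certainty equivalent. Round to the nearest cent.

E[u] = 0.48·√225 + 0.44·√529 + 0.08·√729 = 0.48·15 + 0.44·23 + 0.08·27 = 19.48
CE = (19.48)² = 379.4704

$379.47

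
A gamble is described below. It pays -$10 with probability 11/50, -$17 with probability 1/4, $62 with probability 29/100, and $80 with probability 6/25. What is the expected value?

EV = 11/50 × (-10) + 1/4 × (-17) + 29/100 × 62 + 6/25 × 80 = -2.2 − 4.25 + 17.98 + 19.2 = 30.73

$30.73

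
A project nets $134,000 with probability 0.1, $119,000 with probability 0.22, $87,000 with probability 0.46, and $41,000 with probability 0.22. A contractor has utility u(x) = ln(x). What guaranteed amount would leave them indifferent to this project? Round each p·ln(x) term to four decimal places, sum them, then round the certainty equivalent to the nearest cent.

$82,479.08

E[u] = 0.1·ln(134000) + 0.22·ln(119000) + 0.46·ln(87000) + 0.22·ln(41000) = 1.1806 + 2.5711 + 5.2319 + 2.3367 = 11.3203
CE = e^11.3203 ≈ 82479.08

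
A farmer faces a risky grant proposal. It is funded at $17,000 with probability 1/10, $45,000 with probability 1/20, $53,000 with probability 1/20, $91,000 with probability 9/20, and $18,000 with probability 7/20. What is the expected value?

EV = 1/10 × 17000 + 1/20 × 45000 + 1/20 × 53000 + 9/20 × 91000 + 7/20 × 18000 = 1700 + 2250 + 2650 + 40950 + 6300 = 53850

$53,850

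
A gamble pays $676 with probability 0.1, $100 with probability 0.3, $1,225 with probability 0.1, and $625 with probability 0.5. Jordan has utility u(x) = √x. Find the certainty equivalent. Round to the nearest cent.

E[u] = 0.1·√676 + 0.3·√100 + 0.1·√1225 + 0.5·√625 = 0.1·26 + 0.3·10 + 0.1·35 + 0.5·25 = 21.6
CE = (21.6)² = 466.56

$466.56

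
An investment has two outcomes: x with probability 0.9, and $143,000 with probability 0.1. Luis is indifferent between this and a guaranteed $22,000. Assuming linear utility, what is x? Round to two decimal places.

0.9·x + 0.1·143000 = 22000
0.9·x = 22000 − 14300 = 7700
x = 7700 / 0.9 = 8555.5556

x = $8,555.56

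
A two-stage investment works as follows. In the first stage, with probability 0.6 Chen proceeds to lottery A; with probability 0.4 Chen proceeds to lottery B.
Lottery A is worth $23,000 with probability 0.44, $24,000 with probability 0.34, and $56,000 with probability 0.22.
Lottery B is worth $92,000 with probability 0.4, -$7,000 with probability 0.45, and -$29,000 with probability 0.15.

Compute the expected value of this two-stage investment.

$30,080

EV(A) = 0.44 × 23000 + 0.34 × 24000 + 0.22 × 56000 = 10120 + 8160 + 12320 = 30600
EV(B) = 0.4 × 92000 + 0.45 × (-7000) + 0.15 × (-29000) = 36800 − 3150 − 4350 = 29300
Overall = 0.6 × 30600 + 0.4 × 29300 = 18360 + 11720 = 30080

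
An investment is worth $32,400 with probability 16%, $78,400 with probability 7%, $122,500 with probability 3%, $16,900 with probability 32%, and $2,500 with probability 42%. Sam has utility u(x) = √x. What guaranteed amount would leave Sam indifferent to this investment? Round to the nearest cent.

E[u] = 0.16·√32400 + 0.07·√78400 + 0.03·√122500 + 0.32·√16900 + 0.42·√2500 = 0.16·180 + 0.07·280 + 0.03·350 + 0.32·130 + 0.42·50 = 121.5
CE = (121.5)² = 14762.25

$14,762.25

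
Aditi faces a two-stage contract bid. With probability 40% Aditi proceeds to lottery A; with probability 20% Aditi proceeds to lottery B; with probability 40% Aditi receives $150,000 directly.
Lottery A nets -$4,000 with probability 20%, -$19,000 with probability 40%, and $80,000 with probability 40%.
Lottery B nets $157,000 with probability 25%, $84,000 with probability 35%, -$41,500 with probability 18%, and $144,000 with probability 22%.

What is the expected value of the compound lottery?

$88,012

EV(A) = 0.2 × (-4000) + 0.4 × (-19000) + 0.4 × 80000 = -800 − 7600 + 32000 = 23600
EV(B) = 0.25 × 157000 + 0.35 × 84000 + 0.18 × (-41500) + 0.22 × 144000 = 39250 + 29400 − 7470 + 31680 = 92860
Branch C: 150000 (certain)
Overall = 0.4 × 23600 + 0.2 × 92860 + 0.4 × 150000 = 9440 + 18572 + 60000 = 88012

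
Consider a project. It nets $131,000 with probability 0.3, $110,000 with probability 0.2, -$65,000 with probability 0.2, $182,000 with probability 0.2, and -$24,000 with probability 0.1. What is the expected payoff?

$82,300

EV = 0.3 × 131000 + 0.2 × 110000 + 0.2 × (-65000) + 0.2 × 182000 + 0.1 × (-24000) = 39300 + 22000 − 13000 + 36400 − 2400 = 82300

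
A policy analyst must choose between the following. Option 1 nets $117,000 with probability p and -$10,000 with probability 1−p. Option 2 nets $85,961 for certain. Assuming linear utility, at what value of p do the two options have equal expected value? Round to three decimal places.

p = 0.756

p·117000 + (1−p)·(-10000) = 85961
127000p − 10000 = 85961
p = (85961 + 10000) / 127000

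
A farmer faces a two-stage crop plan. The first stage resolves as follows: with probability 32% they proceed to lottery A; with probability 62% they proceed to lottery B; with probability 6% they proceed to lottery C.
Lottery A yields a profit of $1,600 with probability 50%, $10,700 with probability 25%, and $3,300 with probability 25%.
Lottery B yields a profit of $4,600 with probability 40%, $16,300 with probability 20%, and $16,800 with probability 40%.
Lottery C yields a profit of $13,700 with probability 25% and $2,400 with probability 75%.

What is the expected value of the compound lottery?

EV(A) = 0.5 × 1600 + 0.25 × 10700 + 0.25 × 3300 = 800 + 2675 + 825 = 4300
EV(B) = 0.4 × 4600 + 0.2 × 16300 + 0.4 × 16800 = 1840 + 3260 + 6720 = 11820
EV(C) = 0.25 × 13700 + 0.75 × 2400 = 3425 + 1800 = 5225
Overall = 0.32 × 4300 + 0.62 × 11820 + 0.06 × 5225 = 1376 + 7328.4 + 313.5 = 9017.9

$9,017.90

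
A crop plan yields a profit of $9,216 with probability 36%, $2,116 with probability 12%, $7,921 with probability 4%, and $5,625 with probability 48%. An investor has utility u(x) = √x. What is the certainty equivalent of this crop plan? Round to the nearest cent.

$6,342.53

E[u] = 0.36·√9216 + 0.12·√2116 + 0.04·√7921 + 0.48·√5625 = 0.36·96 + 0.12·46 + 0.04·89 + 0.48·75 = 79.64
CE = (79.64)² = 6342.5296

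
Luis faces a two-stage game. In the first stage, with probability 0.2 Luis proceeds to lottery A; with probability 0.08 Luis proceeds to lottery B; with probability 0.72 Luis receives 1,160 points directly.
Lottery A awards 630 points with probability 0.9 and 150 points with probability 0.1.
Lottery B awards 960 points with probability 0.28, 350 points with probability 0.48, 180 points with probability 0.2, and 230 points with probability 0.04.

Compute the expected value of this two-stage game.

EV(A) = 0.9 × 630 + 0.1 × 150 = 567 + 15 = 582
EV(B) = 0.28 × 960 + 0.48 × 350 + 0.2 × 180 + 0.04 × 230 = 268.8 + 168 + 36 + 9.2 = 482
Branch C: 1160 (certain)
Overall = 0.2 × 582 + 0.08 × 482 + 0.72 × 1160 = 116.4 + 38.56 + 835.2 = 990.16

990.16 points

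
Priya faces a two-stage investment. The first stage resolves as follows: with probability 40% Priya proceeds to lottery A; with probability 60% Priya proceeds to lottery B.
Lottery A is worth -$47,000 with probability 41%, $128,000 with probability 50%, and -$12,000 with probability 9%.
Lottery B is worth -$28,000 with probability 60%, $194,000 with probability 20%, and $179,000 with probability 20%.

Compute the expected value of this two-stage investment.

EV(A) = 0.41 × (-47000) + 0.5 × 128000 + 0.09 × (-12000) = -19270 + 64000 − 1080 = 43650
EV(B) = 0.6 × (-28000) + 0.2 × 194000 + 0.2 × 179000 = -16800 + 38800 + 35800 = 57800
Overall = 0.4 × 43650 + 0.6 × 57800 = 17460 + 34680 = 52140

$52,140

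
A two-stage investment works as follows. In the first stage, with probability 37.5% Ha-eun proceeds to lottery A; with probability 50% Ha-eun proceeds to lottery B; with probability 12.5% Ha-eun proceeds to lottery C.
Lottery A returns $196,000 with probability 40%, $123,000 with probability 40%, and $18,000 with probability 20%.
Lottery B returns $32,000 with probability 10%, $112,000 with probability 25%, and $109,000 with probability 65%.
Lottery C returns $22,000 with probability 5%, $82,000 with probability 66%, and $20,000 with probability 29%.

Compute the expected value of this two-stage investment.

$107,852.50

EV(A) = 0.4 × 196000 + 0.4 × 123000 + 0.2 × 18000 = 78400 + 49200 + 3600 = 131200
EV(B) = 0.1 × 32000 + 0.25 × 112000 + 0.65 × 109000 = 3200 + 28000 + 70850 = 102050
EV(C) = 0.05 × 22000 + 0.66 × 82000 + 0.29 × 20000 = 1100 + 54120 + 5800 = 61020
Overall = 0.375 × 131200 + 0.5 × 102050 + 0.125 × 61020 = 49200 + 51025 + 7627.5 = 107852.5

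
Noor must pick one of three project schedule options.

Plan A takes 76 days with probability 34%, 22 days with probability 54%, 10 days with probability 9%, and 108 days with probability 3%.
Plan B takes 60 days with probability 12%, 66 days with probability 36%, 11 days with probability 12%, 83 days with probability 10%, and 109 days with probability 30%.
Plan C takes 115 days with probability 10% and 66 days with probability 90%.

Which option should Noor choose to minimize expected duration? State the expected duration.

Plan A = 0.34 × 76 + 0.54 × 22 + 0.09 × 10 + 0.03 × 108 = 25.84 + 11.88 + 0.9 + 3.24 = 41.86
Plan B = 0.12 × 60 + 0.36 × 66 + 0.12 × 11 + 0.1 × 83 + 0.3 × 109 = 7.2 + 23.76 + 1.32 + 8.3 + 32.7 = 73.28
Plan C = 0.1 × 115 + 0.9 × 66 = 11.5 + 59.4 = 70.9

Plan A (41.86 days)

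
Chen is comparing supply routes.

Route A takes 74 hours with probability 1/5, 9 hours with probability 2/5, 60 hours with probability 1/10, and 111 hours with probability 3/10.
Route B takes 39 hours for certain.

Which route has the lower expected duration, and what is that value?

Route B (39 hours)

Route A = 1/5 × 74 + 2/5 × 9 + 1/10 × 60 + 3/10 × 111 = 14.8 + 3.6 + 6 + 33.3 = 57.7
Route B: 39 (certain)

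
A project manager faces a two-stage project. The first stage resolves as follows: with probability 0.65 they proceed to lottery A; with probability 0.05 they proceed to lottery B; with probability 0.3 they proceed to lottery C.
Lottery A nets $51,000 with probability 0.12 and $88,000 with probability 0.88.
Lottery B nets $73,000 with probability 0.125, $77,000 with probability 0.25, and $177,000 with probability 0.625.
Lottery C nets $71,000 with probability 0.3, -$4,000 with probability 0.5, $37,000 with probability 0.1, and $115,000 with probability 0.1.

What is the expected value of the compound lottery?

EV(A) = 0.12 × 51000 + 0.88 × 88000 = 6120 + 77440 = 83560
EV(B) = 0.125 × 73000 + 0.25 × 77000 + 0.625 × 177000 = 9125 + 19250 + 110625 = 139000
EV(C) = 0.3 × 71000 + 0.5 × (-4000) + 0.1 × 37000 + 0.1 × 115000 = 21300 − 2000 + 3700 + 11500 = 34500
Overall = 0.65 × 83560 + 0.05 × 139000 + 0.3 × 34500 = 54314 + 6950 + 10350 = 71614

$71,614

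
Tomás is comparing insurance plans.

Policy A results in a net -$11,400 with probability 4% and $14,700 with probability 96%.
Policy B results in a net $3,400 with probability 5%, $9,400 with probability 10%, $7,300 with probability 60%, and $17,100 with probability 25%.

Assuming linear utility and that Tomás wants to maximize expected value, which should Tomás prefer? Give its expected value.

Policy A ($13,656)

Policy A = 0.04 × (-11400) + 0.96 × 14700 = -456 + 14112 = 13656
Policy B = 0.05 × 3400 + 0.1 × 9400 + 0.6 × 7300 + 0.25 × 17100 = 170 + 940 + 4380 + 4275 = 9765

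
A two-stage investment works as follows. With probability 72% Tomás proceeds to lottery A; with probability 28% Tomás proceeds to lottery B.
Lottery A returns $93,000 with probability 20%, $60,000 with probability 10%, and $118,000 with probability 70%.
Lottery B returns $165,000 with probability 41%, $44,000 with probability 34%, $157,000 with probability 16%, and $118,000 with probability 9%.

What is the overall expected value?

EV(A) = 0.2 × 93000 + 0.1 × 60000 + 0.7 × 118000 = 18600 + 6000 + 82600 = 107200
EV(B) = 0.41 × 165000 + 0.34 × 44000 + 0.16 × 157000 + 0.09 × 118000 = 67650 + 14960 + 25120 + 10620 = 118350
Overall = 0.72 × 107200 + 0.28 × 118350 = 77184 + 33138 = 110322

$110,322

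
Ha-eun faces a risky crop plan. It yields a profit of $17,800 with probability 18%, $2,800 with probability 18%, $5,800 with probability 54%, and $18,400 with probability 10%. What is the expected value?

$8,680

EV = 0.18 × 17800 + 0.18 × 2800 + 0.54 × 5800 + 0.1 × 18400 = 3204 + 504 + 3132 + 1840 = 8680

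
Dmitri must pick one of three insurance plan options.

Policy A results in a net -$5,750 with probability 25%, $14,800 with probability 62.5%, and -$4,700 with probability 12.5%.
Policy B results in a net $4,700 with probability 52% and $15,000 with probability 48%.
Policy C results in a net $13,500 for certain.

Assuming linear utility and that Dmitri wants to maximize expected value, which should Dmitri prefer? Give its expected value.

Policy C ($13,500)

Policy A = 0.25 × (-5750) + 0.625 × 14800 + 0.125 × (-4700) = -1437.5 + 9250 − 587.5 = 7225
Policy B = 0.52 × 4700 + 0.48 × 15000 = 2444 + 7200 = 9644
Policy C: 13500 (certain)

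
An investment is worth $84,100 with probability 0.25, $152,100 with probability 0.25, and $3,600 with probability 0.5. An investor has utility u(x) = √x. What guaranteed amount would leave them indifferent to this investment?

$40,000

E[u] = 0.25·√84100 + 0.25·√152100 + 0.5·√3600 = 0.25·290 + 0.25·390 + 0.5·60 = 200
CE = (200)² = 40000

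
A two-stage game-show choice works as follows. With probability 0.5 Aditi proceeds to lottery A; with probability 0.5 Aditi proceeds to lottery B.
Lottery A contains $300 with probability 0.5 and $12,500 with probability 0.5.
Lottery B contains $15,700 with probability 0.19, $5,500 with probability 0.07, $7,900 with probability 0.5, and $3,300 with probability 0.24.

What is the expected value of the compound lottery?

EV(A) = 0.5 × 300 + 0.5 × 12500 = 150 + 6250 = 6400
EV(B) = 0.19 × 15700 + 0.07 × 5500 + 0.5 × 7900 + 0.24 × 3300 = 2983 + 385 + 3950 + 792 = 8110
Overall = 0.5 × 6400 + 0.5 × 8110 = 3200 + 4055 = 7255

$7,255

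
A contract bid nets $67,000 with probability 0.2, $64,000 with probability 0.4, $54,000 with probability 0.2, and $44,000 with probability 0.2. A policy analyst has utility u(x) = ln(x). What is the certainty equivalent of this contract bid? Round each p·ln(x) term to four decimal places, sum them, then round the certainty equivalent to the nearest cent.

E[u] = 0.2·ln(67000) + 0.4·ln(64000) + 0.2·ln(54000) + 0.2·ln(44000) = 2.2225 + 4.4267 + 2.1793 + 2.1384 = 10.9669
CE = e^10.9669 ≈ 57924.75

$57,924.75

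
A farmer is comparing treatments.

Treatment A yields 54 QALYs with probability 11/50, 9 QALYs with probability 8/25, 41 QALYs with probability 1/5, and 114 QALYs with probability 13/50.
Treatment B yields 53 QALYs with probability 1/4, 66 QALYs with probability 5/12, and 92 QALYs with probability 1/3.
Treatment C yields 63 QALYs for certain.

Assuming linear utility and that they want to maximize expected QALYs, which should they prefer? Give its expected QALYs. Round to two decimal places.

Treatment B (71.42 QALYs)

Treatment A = 11/50 × 54 + 8/25 × 9 + 1/5 × 41 + 13/50 × 114 = 11.88 + 2.88 + 8.2 + 29.64 = 52.6
Treatment B = 1/4 × 53 + 5/12 × 66 + 1/3 × 92 = 13.25 + 27.5 + 30.6667 = 71.4167
Treatment C: 63 (certain)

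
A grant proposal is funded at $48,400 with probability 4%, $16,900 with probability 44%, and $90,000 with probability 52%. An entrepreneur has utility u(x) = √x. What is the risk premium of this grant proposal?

E[u] = 0.04·√48400 + 0.44·√16900 + 0.52·√90000 = 0.04·220 + 0.44·130 + 0.52·300 = 222
CE = (222)² = 49284
Risk premium = EV − CE = 56172 − 49284 = 6888

$6,888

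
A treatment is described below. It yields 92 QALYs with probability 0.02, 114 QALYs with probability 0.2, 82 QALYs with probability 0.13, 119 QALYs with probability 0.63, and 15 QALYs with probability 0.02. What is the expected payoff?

EV = 0.02 × 92 + 0.2 × 114 + 0.13 × 82 + 0.63 × 119 + 0.02 × 15 = 1.84 + 22.8 + 10.66 + 74.97 + 0.3 = 110.57

110.57 QALYs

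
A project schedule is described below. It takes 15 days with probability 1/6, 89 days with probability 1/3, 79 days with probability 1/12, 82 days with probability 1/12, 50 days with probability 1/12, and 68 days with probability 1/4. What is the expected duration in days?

EV = 1/6 × 15 + 1/3 × 89 + 1/12 × 79 + 1/12 × 82 + 1/12 × 50 + 1/4 × 68 = 2.5 + 29.6667 + 6.5833 + 6.8333 + 4.1667 + 17 = 66.75

66.75 days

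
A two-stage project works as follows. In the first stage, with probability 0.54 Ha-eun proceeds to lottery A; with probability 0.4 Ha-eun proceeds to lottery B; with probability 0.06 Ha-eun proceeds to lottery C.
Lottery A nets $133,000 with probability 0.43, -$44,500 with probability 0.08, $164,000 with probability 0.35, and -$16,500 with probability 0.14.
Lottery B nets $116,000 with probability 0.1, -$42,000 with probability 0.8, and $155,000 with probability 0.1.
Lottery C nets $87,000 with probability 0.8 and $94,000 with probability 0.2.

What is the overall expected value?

EV(A) = 0.43 × 133000 + 0.08 × (-44500) + 0.35 × 164000 + 0.14 × (-16500) = 57190 − 3560 + 57400 − 2310 = 108720
EV(B) = 0.1 × 116000 + 0.8 × (-42000) + 0.1 × 155000 = 11600 − 33600 + 15500 = -6500
EV(C) = 0.8 × 87000 + 0.2 × 94000 = 69600 + 18800 = 88400
Overall = 0.54 × 108720 + 0.4 × (-6500) + 0.06 × 88400 = 58708.8 − 2600 + 5304 = 61412.8

$61,412.80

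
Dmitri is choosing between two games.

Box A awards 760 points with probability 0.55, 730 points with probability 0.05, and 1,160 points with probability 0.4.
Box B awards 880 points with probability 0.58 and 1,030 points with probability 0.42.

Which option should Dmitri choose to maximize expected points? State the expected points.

Box A = 0.55 × 760 + 0.05 × 730 + 0.4 × 1160 = 418 + 36.5 + 464 = 918.5
Box B = 0.58 × 880 + 0.42 × 1030 = 510.4 + 432.6 = 943

Box B (943 points)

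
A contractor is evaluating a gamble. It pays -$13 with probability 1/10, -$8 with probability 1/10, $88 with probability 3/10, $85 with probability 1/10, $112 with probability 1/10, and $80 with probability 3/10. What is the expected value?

EV = 1/10 × (-13) + 1/10 × (-8) + 3/10 × 88 + 1/10 × 85 + 1/10 × 112 + 3/10 × 80 = -1.3 − 0.8 + 26.4 + 8.5 + 11.2 + 24 = 68

$68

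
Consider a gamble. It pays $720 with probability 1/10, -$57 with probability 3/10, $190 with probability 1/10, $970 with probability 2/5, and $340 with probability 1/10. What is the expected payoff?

$495.90

EV = 1/10 × 720 + 3/10 × (-57) + 1/10 × 190 + 2/5 × 970 + 1/10 × 340 = 72 − 17.1 + 19 + 388 + 34 = 495.9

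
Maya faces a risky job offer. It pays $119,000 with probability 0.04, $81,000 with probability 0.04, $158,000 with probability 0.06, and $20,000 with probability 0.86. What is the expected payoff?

EV = 0.04 × 119000 + 0.04 × 81000 + 0.06 × 158000 + 0.86 × 20000 = 4760 + 3240 + 9480 + 17200 = 34680

$34,680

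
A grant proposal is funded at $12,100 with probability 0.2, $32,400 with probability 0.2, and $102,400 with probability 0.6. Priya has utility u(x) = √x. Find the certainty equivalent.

$62,500

E[u] = 0.2·√12100 + 0.2·√32400 + 0.6·√102400 = 0.2·110 + 0.2·180 + 0.6·320 = 250
CE = (250)² = 62500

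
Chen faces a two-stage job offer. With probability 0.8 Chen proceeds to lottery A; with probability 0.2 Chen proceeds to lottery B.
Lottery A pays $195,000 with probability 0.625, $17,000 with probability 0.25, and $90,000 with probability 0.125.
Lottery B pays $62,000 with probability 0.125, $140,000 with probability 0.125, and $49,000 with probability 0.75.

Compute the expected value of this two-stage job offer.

$122,300

EV(A) = 0.625 × 195000 + 0.25 × 17000 + 0.125 × 90000 = 121875 + 4250 + 11250 = 137375
EV(B) = 0.125 × 62000 + 0.125 × 140000 + 0.75 × 49000 = 7750 + 17500 + 36750 = 62000
Overall = 0.8 × 137375 + 0.2 × 62000 = 109900 + 12400 = 122300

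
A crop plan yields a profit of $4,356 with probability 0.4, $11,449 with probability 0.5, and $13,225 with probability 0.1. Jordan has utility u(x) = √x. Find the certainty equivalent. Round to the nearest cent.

$8,353.96

E[u] = 0.4·√4356 + 0.5·√11449 + 0.1·√13225 = 0.4·66 + 0.5·107 + 0.1·115 = 91.4
CE = (91.4)² = 8353.96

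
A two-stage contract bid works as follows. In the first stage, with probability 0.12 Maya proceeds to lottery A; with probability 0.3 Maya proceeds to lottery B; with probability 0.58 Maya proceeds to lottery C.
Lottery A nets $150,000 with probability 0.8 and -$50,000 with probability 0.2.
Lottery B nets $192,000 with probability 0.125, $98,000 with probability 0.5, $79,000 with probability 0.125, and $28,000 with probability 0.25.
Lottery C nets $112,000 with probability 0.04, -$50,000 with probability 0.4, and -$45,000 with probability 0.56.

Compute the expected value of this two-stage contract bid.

EV(A) = 0.8 × 150000 + 0.2 × (-50000) = 120000 − 10000 = 110000
EV(B) = 0.125 × 192000 + 0.5 × 98000 + 0.125 × 79000 + 0.25 × 28000 = 24000 + 49000 + 9875 + 7000 = 89875
EV(C) = 0.04 × 112000 + 0.4 × (-50000) + 0.56 × (-45000) = 4480 − 20000 − 25200 = -40720
Overall = 0.12 × 110000 + 0.3 × 89875 + 0.58 × (-40720) = 13200 + 26962.5 − 23617.6 = 16544.9

$16,544.90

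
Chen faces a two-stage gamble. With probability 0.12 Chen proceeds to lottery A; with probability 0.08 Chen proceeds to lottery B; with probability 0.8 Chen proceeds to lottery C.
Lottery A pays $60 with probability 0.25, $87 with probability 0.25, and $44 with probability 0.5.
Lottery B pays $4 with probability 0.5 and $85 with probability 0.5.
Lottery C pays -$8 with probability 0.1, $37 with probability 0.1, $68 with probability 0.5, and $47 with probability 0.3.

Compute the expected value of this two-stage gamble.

EV(A) = 0.25 × 60 + 0.25 × 87 + 0.5 × 44 = 15 + 21.75 + 22 = 58.75
EV(B) = 0.5 × 4 + 0.5 × 85 = 2 + 42.5 = 44.5
EV(C) = 0.1 × (-8) + 0.1 × 37 + 0.5 × 68 + 0.3 × 47 = -0.8 + 3.7 + 34 + 14.1 = 51
Overall = 0.12 × 58.75 + 0.08 × 44.5 + 0.8 × 51 = 7.05 + 3.56 + 40.8 = 51.41

$51.41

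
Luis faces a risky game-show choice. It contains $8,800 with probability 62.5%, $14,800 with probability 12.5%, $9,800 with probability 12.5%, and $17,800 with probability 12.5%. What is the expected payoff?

EV = 0.625 × 8800 + 0.125 × 14800 + 0.125 × 9800 + 0.125 × 17800 = 5500 + 1850 + 1225 + 2225 = 10800

$10,800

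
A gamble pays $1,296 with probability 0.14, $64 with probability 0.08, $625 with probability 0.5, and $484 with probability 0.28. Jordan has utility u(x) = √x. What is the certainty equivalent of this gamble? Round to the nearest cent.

E[u] = 0.14·√1296 + 0.08·√64 + 0.5·√625 + 0.28·√484 = 0.14·36 + 0.08·8 + 0.5·25 + 0.28·22 = 24.34
CE = (24.34)² = 592.4356

$592.44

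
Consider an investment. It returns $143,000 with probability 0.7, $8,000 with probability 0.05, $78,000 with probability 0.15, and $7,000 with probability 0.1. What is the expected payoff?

EV = 0.7 × 143000 + 0.05 × 8000 + 0.15 × 78000 + 0.1 × 7000 = 100100 + 400 + 11700 + 700 = 112900

$112,900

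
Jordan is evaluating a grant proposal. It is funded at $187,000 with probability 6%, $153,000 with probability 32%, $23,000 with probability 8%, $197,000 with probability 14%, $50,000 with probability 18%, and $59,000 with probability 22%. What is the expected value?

$111,580

EV = 0.06 × 187000 + 0.32 × 153000 + 0.08 × 23000 + 0.14 × 197000 + 0.18 × 50000 + 0.22 × 59000 = 11220 + 48960 + 1840 + 27580 + 9000 + 12980 = 111580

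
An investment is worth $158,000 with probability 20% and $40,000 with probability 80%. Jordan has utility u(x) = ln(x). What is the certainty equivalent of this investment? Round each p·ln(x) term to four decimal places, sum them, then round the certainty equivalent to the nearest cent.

$52,648.87

E[u] = 0.2·ln(158000) + 0.8·ln(40000) = 2.3941 + 8.4773 = 10.8714
CE = e^10.8714 ≈ 52648.87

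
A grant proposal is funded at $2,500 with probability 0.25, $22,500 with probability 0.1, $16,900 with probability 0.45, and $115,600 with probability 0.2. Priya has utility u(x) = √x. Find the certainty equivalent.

$23,716

E[u] = 0.25·√2500 + 0.1·√22500 + 0.45·√16900 + 0.2·√115600 = 0.25·50 + 0.1·150 + 0.45·130 + 0.2·340 = 154
CE = (154)² = 23716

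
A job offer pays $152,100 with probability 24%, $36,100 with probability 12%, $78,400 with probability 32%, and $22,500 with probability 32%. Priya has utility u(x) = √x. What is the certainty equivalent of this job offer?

E[u] = 0.24·√152100 + 0.12·√36100 + 0.32·√78400 + 0.32·√22500 = 0.24·390 + 0.12·190 + 0.32·280 + 0.32·150 = 254
CE = (254)² = 64516

$64,516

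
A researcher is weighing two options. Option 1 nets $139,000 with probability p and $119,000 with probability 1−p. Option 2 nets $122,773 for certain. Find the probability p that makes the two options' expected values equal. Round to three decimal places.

p = 0.189

p·139000 + (1−p)·119000 = 122773
20000p + 119000 = 122773
p = (122773 − 119000) / 20000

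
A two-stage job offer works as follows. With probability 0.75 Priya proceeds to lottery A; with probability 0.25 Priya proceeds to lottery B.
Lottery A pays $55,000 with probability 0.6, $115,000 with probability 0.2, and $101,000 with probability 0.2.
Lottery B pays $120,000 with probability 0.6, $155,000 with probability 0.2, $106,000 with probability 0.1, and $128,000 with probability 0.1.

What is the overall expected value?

$88,750

EV(A) = 0.6 × 55000 + 0.2 × 115000 + 0.2 × 101000 = 33000 + 23000 + 20200 = 76200
EV(B) = 0.6 × 120000 + 0.2 × 155000 + 0.1 × 106000 + 0.1 × 128000 = 72000 + 31000 + 10600 + 12800 = 126400
Overall = 0.75 × 76200 + 0.25 × 126400 = 57150 + 31600 = 88750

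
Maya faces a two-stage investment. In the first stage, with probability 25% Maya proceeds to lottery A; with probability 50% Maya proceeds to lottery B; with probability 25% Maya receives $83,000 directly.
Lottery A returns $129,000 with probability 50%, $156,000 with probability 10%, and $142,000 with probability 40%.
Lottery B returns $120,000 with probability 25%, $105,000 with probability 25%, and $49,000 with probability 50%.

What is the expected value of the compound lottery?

EV(A) = 0.5 × 129000 + 0.1 × 156000 + 0.4 × 142000 = 64500 + 15600 + 56800 = 136900
EV(B) = 0.25 × 120000 + 0.25 × 105000 + 0.5 × 49000 = 30000 + 26250 + 24500 = 80750
Branch C: 83000 (certain)
Overall = 0.25 × 136900 + 0.5 × 80750 + 0.25 × 83000 = 34225 + 40375 + 20750 = 95350

$95,350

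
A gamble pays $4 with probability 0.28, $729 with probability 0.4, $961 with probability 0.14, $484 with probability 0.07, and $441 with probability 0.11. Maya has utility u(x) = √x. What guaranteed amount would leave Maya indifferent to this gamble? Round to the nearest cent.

$382.20

E[u] = 0.28·√4 + 0.4·√729 + 0.14·√961 + 0.07·√484 + 0.11·√441 = 0.28·2 + 0.4·27 + 0.14·31 + 0.07·22 + 0.11·21 = 19.55
CE = (19.55)² = 382.2025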